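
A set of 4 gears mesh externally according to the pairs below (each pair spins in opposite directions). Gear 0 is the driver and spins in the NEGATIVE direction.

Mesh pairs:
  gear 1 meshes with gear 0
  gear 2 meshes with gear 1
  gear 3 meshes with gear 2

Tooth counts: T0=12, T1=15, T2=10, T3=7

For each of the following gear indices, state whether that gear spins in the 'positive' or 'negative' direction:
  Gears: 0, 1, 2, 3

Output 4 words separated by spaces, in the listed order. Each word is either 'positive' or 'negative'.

Gear 0 (driver): negative (depth 0)
  gear 1: meshes with gear 0 -> depth 1 -> positive (opposite of gear 0)
  gear 2: meshes with gear 1 -> depth 2 -> negative (opposite of gear 1)
  gear 3: meshes with gear 2 -> depth 3 -> positive (opposite of gear 2)
Queried indices 0, 1, 2, 3 -> negative, positive, negative, positive

Answer: negative positive negative positive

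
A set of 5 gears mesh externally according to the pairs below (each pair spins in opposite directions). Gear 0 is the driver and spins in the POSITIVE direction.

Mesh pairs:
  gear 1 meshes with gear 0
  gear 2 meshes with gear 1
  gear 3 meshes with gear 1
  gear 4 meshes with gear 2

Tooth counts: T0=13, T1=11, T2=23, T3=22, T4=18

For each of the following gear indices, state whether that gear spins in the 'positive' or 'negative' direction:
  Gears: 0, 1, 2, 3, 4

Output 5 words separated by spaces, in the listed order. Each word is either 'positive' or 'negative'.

Answer: positive negative positive positive negative

Derivation:
Gear 0 (driver): positive (depth 0)
  gear 1: meshes with gear 0 -> depth 1 -> negative (opposite of gear 0)
  gear 2: meshes with gear 1 -> depth 2 -> positive (opposite of gear 1)
  gear 3: meshes with gear 1 -> depth 2 -> positive (opposite of gear 1)
  gear 4: meshes with gear 2 -> depth 3 -> negative (opposite of gear 2)
Queried indices 0, 1, 2, 3, 4 -> positive, negative, positive, positive, negative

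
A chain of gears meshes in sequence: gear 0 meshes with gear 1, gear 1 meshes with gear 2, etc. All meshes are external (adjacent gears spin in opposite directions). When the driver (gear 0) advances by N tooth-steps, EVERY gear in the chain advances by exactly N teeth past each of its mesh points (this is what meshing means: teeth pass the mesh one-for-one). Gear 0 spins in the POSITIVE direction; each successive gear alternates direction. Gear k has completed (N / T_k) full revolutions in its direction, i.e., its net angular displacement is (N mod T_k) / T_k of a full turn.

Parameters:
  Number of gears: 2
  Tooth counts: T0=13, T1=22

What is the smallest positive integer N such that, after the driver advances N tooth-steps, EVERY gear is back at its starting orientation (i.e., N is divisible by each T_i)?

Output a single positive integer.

Gear k returns to start when N is a multiple of T_k.
All gears at start simultaneously when N is a common multiple of [13, 22]; the smallest such N is lcm(13, 22).
Start: lcm = T0 = 13
Fold in T1=22: gcd(13, 22) = 1; lcm(13, 22) = 13 * 22 / 1 = 286 / 1 = 286
Full cycle length = 286

Answer: 286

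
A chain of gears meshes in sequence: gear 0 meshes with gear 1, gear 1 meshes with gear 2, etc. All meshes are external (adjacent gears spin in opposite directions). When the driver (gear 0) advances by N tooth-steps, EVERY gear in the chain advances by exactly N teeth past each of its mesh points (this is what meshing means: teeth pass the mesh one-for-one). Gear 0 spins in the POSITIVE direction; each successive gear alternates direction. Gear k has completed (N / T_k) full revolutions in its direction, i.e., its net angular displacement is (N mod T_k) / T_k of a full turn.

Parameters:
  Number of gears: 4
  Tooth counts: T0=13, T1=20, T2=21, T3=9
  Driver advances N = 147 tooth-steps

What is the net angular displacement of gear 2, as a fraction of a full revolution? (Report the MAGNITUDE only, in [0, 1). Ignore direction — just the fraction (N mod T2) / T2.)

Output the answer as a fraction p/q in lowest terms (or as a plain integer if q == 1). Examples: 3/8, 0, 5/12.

Answer: 0

Derivation:
Chain of 4 gears, tooth counts: [13, 20, 21, 9]
  gear 0: T0=13, direction=positive, advance = 147 mod 13 = 4 teeth = 4/13 turn
  gear 1: T1=20, direction=negative, advance = 147 mod 20 = 7 teeth = 7/20 turn
  gear 2: T2=21, direction=positive, advance = 147 mod 21 = 0 teeth = 0/21 turn
  gear 3: T3=9, direction=negative, advance = 147 mod 9 = 3 teeth = 3/9 turn
Gear 2: 147 mod 21 = 0
Fraction = 0 / 21 = 0/1 (gcd(0,21)=21) = 0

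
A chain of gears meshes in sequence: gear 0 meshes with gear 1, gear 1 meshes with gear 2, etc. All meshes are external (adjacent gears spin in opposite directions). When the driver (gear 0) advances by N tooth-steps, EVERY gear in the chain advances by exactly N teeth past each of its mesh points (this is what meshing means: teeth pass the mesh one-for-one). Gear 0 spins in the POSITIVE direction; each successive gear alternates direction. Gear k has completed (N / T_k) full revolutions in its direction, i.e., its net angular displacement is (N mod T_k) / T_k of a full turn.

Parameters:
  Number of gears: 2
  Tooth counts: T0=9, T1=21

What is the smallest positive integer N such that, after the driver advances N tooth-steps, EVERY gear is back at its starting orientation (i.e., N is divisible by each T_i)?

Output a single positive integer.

Answer: 63

Derivation:
Gear k returns to start when N is a multiple of T_k.
All gears at start simultaneously when N is a common multiple of [9, 21]; the smallest such N is lcm(9, 21).
Start: lcm = T0 = 9
Fold in T1=21: gcd(9, 21) = 3; lcm(9, 21) = 9 * 21 / 3 = 189 / 3 = 63
Full cycle length = 63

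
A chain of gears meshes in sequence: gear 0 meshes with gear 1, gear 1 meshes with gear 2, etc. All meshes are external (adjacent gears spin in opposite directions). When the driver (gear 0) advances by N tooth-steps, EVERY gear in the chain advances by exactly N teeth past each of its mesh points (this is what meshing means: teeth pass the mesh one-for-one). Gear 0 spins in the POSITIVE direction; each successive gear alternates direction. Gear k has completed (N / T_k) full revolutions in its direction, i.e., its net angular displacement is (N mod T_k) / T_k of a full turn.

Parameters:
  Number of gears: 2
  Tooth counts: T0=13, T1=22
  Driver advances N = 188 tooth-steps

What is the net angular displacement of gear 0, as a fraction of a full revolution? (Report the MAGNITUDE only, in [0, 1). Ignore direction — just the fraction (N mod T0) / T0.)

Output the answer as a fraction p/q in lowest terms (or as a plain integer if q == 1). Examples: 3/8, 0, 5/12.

Answer: 6/13

Derivation:
Chain of 2 gears, tooth counts: [13, 22]
  gear 0: T0=13, direction=positive, advance = 188 mod 13 = 6 teeth = 6/13 turn
  gear 1: T1=22, direction=negative, advance = 188 mod 22 = 12 teeth = 12/22 turn
Gear 0: 188 mod 13 = 6
Fraction = 6 / 13 = 6/13 (gcd(6,13)=1) = 6/13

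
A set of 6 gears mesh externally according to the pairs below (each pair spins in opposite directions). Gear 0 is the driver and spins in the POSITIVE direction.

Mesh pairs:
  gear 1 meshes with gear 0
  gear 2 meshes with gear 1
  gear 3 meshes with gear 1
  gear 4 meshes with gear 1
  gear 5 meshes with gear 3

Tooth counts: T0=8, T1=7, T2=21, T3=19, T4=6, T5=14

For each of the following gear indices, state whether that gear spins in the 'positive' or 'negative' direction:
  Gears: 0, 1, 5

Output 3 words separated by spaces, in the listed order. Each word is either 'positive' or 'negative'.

Answer: positive negative negative

Derivation:
Gear 0 (driver): positive (depth 0)
  gear 1: meshes with gear 0 -> depth 1 -> negative (opposite of gear 0)
  gear 2: meshes with gear 1 -> depth 2 -> positive (opposite of gear 1)
  gear 3: meshes with gear 1 -> depth 2 -> positive (opposite of gear 1)
  gear 4: meshes with gear 1 -> depth 2 -> positive (opposite of gear 1)
  gear 5: meshes with gear 3 -> depth 3 -> negative (opposite of gear 3)
Queried indices 0, 1, 5 -> positive, negative, negative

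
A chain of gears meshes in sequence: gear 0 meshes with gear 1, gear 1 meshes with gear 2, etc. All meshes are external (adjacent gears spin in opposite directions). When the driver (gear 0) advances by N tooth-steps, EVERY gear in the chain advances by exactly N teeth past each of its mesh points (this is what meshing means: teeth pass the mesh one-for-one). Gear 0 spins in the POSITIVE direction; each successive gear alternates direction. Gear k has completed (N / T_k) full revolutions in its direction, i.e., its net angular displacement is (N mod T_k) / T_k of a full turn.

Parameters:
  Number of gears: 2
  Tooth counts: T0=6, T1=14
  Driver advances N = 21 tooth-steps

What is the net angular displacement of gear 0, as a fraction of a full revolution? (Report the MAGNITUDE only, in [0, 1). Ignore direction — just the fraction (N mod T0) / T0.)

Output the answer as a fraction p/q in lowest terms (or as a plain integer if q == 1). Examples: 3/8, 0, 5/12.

Answer: 1/2

Derivation:
Chain of 2 gears, tooth counts: [6, 14]
  gear 0: T0=6, direction=positive, advance = 21 mod 6 = 3 teeth = 3/6 turn
  gear 1: T1=14, direction=negative, advance = 21 mod 14 = 7 teeth = 7/14 turn
Gear 0: 21 mod 6 = 3
Fraction = 3 / 6 = 1/2 (gcd(3,6)=3) = 1/2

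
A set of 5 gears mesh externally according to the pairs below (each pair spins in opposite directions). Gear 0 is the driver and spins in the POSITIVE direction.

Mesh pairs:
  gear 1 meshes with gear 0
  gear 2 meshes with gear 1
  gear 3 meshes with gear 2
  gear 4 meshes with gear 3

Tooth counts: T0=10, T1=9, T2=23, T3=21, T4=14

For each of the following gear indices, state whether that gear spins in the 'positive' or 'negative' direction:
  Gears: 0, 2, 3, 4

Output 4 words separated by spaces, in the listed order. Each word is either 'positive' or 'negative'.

Gear 0 (driver): positive (depth 0)
  gear 1: meshes with gear 0 -> depth 1 -> negative (opposite of gear 0)
  gear 2: meshes with gear 1 -> depth 2 -> positive (opposite of gear 1)
  gear 3: meshes with gear 2 -> depth 3 -> negative (opposite of gear 2)
  gear 4: meshes with gear 3 -> depth 4 -> positive (opposite of gear 3)
Queried indices 0, 2, 3, 4 -> positive, positive, negative, positive

Answer: positive positive negative positive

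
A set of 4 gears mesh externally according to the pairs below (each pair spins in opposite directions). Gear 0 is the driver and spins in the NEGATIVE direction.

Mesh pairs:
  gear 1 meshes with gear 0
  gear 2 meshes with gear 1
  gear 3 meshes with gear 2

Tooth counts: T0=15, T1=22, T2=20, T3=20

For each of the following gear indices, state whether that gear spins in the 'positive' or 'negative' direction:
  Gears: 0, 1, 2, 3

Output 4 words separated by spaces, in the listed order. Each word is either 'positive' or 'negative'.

Answer: negative positive negative positive

Derivation:
Gear 0 (driver): negative (depth 0)
  gear 1: meshes with gear 0 -> depth 1 -> positive (opposite of gear 0)
  gear 2: meshes with gear 1 -> depth 2 -> negative (opposite of gear 1)
  gear 3: meshes with gear 2 -> depth 3 -> positive (opposite of gear 2)
Queried indices 0, 1, 2, 3 -> negative, positive, negative, positive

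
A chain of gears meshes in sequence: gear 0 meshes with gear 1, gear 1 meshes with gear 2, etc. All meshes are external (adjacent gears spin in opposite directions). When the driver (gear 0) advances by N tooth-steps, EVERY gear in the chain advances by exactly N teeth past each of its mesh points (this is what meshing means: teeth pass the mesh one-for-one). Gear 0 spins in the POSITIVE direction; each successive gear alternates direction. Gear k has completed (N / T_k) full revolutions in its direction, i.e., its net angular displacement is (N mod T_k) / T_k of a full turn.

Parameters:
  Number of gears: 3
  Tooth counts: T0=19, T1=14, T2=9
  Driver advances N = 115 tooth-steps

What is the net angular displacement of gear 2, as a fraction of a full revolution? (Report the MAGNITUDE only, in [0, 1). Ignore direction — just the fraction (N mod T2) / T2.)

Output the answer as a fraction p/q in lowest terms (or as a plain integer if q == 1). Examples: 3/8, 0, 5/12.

Chain of 3 gears, tooth counts: [19, 14, 9]
  gear 0: T0=19, direction=positive, advance = 115 mod 19 = 1 teeth = 1/19 turn
  gear 1: T1=14, direction=negative, advance = 115 mod 14 = 3 teeth = 3/14 turn
  gear 2: T2=9, direction=positive, advance = 115 mod 9 = 7 teeth = 7/9 turn
Gear 2: 115 mod 9 = 7
Fraction = 7 / 9 = 7/9 (gcd(7,9)=1) = 7/9

Answer: 7/9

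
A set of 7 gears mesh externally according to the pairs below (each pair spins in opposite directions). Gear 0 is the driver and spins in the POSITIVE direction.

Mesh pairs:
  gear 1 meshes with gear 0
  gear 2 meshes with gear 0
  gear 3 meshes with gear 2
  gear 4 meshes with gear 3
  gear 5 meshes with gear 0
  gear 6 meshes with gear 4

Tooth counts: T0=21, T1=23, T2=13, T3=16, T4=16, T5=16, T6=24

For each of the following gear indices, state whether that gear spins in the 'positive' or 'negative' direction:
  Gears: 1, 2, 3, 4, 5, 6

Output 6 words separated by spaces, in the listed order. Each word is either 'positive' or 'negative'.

Gear 0 (driver): positive (depth 0)
  gear 1: meshes with gear 0 -> depth 1 -> negative (opposite of gear 0)
  gear 2: meshes with gear 0 -> depth 1 -> negative (opposite of gear 0)
  gear 3: meshes with gear 2 -> depth 2 -> positive (opposite of gear 2)
  gear 4: meshes with gear 3 -> depth 3 -> negative (opposite of gear 3)
  gear 5: meshes with gear 0 -> depth 1 -> negative (opposite of gear 0)
  gear 6: meshes with gear 4 -> depth 4 -> positive (opposite of gear 4)
Queried indices 1, 2, 3, 4, 5, 6 -> negative, negative, positive, negative, negative, positive

Answer: negative negative positive negative negative positive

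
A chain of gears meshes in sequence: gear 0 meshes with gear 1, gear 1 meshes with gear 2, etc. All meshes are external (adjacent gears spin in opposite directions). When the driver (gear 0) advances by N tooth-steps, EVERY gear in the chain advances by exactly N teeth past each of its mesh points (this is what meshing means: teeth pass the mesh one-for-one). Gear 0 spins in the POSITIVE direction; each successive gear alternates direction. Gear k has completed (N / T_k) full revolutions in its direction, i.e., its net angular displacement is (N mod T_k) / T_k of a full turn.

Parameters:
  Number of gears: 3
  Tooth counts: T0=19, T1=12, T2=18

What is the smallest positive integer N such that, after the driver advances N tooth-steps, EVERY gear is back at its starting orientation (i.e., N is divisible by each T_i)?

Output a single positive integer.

Answer: 684

Derivation:
Gear k returns to start when N is a multiple of T_k.
All gears at start simultaneously when N is a common multiple of [19, 12, 18]; the smallest such N is lcm(19, 12, 18).
Start: lcm = T0 = 19
Fold in T1=12: gcd(19, 12) = 1; lcm(19, 12) = 19 * 12 / 1 = 228 / 1 = 228
Fold in T2=18: gcd(228, 18) = 6; lcm(228, 18) = 228 * 18 / 6 = 4104 / 6 = 684
Full cycle length = 684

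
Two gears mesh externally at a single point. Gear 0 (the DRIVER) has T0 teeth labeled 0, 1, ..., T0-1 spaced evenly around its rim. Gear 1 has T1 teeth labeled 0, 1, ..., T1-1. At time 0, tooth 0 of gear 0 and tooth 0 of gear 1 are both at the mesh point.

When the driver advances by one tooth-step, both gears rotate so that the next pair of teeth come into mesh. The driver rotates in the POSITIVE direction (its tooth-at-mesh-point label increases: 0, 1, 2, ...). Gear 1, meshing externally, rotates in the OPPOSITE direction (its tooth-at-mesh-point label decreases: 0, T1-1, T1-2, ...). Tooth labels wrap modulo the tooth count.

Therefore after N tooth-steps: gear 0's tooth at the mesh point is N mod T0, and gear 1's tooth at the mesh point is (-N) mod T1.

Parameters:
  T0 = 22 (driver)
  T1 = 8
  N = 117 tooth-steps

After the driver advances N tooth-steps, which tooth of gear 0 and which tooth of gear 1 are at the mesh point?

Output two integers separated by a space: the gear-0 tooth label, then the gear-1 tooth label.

Answer: 7 3

Derivation:
Gear 0 (driver, T0=22): tooth at mesh = N mod T0
  117 = 5 * 22 + 7, so 117 mod 22 = 7
  gear 0 tooth = 7
Gear 1 (driven, T1=8): tooth at mesh = (-N) mod T1
  117 = 14 * 8 + 5, so 117 mod 8 = 5
  (-117) mod 8 = (-5) mod 8 = 8 - 5 = 3
Mesh after 117 steps: gear-0 tooth 7 meets gear-1 tooth 3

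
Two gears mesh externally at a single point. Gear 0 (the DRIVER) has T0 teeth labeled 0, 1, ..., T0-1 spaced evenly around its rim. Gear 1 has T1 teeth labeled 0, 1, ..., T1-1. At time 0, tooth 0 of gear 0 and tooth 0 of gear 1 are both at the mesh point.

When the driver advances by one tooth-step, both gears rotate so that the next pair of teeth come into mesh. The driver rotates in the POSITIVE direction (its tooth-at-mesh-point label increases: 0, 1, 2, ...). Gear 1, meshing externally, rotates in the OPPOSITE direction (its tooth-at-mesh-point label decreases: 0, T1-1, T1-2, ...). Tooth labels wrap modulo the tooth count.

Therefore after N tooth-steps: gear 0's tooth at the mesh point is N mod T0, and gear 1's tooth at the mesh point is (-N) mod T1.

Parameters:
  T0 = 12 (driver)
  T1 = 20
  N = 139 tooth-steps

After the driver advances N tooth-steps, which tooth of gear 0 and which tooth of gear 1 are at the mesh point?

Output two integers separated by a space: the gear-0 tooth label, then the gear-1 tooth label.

Gear 0 (driver, T0=12): tooth at mesh = N mod T0
  139 = 11 * 12 + 7, so 139 mod 12 = 7
  gear 0 tooth = 7
Gear 1 (driven, T1=20): tooth at mesh = (-N) mod T1
  139 = 6 * 20 + 19, so 139 mod 20 = 19
  (-139) mod 20 = (-19) mod 20 = 20 - 19 = 1
Mesh after 139 steps: gear-0 tooth 7 meets gear-1 tooth 1

Answer: 7 1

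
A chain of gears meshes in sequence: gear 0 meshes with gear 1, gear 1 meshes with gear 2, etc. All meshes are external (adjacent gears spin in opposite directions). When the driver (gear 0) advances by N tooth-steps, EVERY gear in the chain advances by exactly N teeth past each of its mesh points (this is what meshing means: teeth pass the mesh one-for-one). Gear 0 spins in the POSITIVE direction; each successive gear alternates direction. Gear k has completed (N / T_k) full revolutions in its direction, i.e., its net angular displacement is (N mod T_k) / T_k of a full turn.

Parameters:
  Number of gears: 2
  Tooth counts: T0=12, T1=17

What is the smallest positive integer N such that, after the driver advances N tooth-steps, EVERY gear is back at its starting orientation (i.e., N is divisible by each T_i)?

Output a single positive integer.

Answer: 204

Derivation:
Gear k returns to start when N is a multiple of T_k.
All gears at start simultaneously when N is a common multiple of [12, 17]; the smallest such N is lcm(12, 17).
Start: lcm = T0 = 12
Fold in T1=17: gcd(12, 17) = 1; lcm(12, 17) = 12 * 17 / 1 = 204 / 1 = 204
Full cycle length = 204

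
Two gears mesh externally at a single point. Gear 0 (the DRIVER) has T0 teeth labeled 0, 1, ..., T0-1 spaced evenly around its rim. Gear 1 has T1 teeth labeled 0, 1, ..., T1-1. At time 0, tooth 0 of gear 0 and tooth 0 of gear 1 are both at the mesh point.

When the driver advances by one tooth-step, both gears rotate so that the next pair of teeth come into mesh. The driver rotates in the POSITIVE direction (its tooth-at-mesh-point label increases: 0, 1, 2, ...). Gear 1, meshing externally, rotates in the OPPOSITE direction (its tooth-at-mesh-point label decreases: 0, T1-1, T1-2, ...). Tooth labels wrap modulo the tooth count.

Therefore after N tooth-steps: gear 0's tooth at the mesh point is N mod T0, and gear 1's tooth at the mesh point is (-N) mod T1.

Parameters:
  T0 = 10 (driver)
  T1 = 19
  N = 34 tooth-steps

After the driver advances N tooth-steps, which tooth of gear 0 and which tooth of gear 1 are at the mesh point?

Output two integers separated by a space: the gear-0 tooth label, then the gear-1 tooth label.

Gear 0 (driver, T0=10): tooth at mesh = N mod T0
  34 = 3 * 10 + 4, so 34 mod 10 = 4
  gear 0 tooth = 4
Gear 1 (driven, T1=19): tooth at mesh = (-N) mod T1
  34 = 1 * 19 + 15, so 34 mod 19 = 15
  (-34) mod 19 = (-15) mod 19 = 19 - 15 = 4
Mesh after 34 steps: gear-0 tooth 4 meets gear-1 tooth 4

Answer: 4 4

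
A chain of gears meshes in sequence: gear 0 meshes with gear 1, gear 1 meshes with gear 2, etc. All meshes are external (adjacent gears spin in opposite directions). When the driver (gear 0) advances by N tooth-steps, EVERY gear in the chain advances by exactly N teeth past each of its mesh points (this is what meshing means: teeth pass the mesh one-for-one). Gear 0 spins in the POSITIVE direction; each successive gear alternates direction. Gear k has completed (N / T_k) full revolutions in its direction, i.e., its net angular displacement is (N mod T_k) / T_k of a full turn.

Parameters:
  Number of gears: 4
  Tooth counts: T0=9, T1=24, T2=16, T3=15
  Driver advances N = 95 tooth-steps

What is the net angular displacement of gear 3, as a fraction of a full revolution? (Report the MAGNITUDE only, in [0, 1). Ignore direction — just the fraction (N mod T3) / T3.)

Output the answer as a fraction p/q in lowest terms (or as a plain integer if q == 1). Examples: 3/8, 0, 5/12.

Answer: 1/3

Derivation:
Chain of 4 gears, tooth counts: [9, 24, 16, 15]
  gear 0: T0=9, direction=positive, advance = 95 mod 9 = 5 teeth = 5/9 turn
  gear 1: T1=24, direction=negative, advance = 95 mod 24 = 23 teeth = 23/24 turn
  gear 2: T2=16, direction=positive, advance = 95 mod 16 = 15 teeth = 15/16 turn
  gear 3: T3=15, direction=negative, advance = 95 mod 15 = 5 teeth = 5/15 turn
Gear 3: 95 mod 15 = 5
Fraction = 5 / 15 = 1/3 (gcd(5,15)=5) = 1/3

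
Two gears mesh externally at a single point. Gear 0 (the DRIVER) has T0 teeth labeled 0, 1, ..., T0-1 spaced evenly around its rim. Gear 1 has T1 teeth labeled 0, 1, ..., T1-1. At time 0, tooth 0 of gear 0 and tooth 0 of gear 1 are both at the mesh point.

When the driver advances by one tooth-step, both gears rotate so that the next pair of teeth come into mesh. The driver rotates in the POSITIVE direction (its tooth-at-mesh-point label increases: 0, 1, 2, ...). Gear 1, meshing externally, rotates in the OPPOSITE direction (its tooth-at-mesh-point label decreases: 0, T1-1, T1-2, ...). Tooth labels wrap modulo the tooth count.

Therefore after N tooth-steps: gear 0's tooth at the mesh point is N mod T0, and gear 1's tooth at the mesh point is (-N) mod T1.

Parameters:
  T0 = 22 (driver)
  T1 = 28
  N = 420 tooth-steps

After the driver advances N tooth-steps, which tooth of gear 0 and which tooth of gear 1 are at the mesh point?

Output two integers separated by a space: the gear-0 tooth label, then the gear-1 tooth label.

Gear 0 (driver, T0=22): tooth at mesh = N mod T0
  420 = 19 * 22 + 2, so 420 mod 22 = 2
  gear 0 tooth = 2
Gear 1 (driven, T1=28): tooth at mesh = (-N) mod T1
  420 = 15 * 28 + 0, so 420 mod 28 = 0
  (-420) mod 28 = 0
Mesh after 420 steps: gear-0 tooth 2 meets gear-1 tooth 0

Answer: 2 0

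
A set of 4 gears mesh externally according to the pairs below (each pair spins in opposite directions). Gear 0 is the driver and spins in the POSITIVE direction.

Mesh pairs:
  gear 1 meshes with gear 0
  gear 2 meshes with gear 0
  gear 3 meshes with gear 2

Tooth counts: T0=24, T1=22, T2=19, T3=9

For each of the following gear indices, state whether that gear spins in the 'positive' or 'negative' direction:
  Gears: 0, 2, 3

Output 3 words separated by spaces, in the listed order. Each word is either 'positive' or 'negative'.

Answer: positive negative positive

Derivation:
Gear 0 (driver): positive (depth 0)
  gear 1: meshes with gear 0 -> depth 1 -> negative (opposite of gear 0)
  gear 2: meshes with gear 0 -> depth 1 -> negative (opposite of gear 0)
  gear 3: meshes with gear 2 -> depth 2 -> positive (opposite of gear 2)
Queried indices 0, 2, 3 -> positive, negative, positive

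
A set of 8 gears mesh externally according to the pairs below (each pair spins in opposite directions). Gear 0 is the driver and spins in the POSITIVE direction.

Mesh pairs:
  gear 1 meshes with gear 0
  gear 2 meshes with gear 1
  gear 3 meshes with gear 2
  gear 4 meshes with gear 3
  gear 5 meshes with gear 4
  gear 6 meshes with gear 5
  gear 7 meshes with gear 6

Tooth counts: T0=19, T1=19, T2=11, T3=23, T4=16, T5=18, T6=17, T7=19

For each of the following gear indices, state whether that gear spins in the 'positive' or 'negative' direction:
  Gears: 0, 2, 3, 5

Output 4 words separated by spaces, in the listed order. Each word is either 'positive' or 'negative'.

Gear 0 (driver): positive (depth 0)
  gear 1: meshes with gear 0 -> depth 1 -> negative (opposite of gear 0)
  gear 2: meshes with gear 1 -> depth 2 -> positive (opposite of gear 1)
  gear 3: meshes with gear 2 -> depth 3 -> negative (opposite of gear 2)
  gear 4: meshes with gear 3 -> depth 4 -> positive (opposite of gear 3)
  gear 5: meshes with gear 4 -> depth 5 -> negative (opposite of gear 4)
  gear 6: meshes with gear 5 -> depth 6 -> positive (opposite of gear 5)
  gear 7: meshes with gear 6 -> depth 7 -> negative (opposite of gear 6)
Queried indices 0, 2, 3, 5 -> positive, positive, negative, negative

Answer: positive positive negative negative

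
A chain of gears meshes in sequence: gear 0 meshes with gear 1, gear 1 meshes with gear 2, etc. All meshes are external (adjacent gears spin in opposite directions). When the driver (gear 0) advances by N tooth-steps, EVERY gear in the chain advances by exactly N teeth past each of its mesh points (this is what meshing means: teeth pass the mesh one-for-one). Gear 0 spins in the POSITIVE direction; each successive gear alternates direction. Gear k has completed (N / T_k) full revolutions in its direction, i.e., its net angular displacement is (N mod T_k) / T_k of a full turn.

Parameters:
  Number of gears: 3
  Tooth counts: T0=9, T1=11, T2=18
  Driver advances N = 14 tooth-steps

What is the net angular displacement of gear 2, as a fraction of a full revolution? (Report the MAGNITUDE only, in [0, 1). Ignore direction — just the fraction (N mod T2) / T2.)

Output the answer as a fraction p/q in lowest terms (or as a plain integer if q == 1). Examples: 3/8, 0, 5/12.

Answer: 7/9

Derivation:
Chain of 3 gears, tooth counts: [9, 11, 18]
  gear 0: T0=9, direction=positive, advance = 14 mod 9 = 5 teeth = 5/9 turn
  gear 1: T1=11, direction=negative, advance = 14 mod 11 = 3 teeth = 3/11 turn
  gear 2: T2=18, direction=positive, advance = 14 mod 18 = 14 teeth = 14/18 turn
Gear 2: 14 mod 18 = 14
Fraction = 14 / 18 = 7/9 (gcd(14,18)=2) = 7/9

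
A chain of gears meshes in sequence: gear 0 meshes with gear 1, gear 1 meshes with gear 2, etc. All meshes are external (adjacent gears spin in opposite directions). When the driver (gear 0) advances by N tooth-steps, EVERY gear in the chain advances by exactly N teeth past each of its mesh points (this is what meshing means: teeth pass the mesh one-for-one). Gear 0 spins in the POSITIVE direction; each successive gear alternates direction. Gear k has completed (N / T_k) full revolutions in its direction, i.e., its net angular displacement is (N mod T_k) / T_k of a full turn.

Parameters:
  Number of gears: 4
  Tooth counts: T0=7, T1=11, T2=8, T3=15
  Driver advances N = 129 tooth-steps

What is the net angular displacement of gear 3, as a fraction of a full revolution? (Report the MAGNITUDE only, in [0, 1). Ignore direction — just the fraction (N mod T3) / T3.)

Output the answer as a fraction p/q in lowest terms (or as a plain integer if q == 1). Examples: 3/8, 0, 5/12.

Chain of 4 gears, tooth counts: [7, 11, 8, 15]
  gear 0: T0=7, direction=positive, advance = 129 mod 7 = 3 teeth = 3/7 turn
  gear 1: T1=11, direction=negative, advance = 129 mod 11 = 8 teeth = 8/11 turn
  gear 2: T2=8, direction=positive, advance = 129 mod 8 = 1 teeth = 1/8 turn
  gear 3: T3=15, direction=negative, advance = 129 mod 15 = 9 teeth = 9/15 turn
Gear 3: 129 mod 15 = 9
Fraction = 9 / 15 = 3/5 (gcd(9,15)=3) = 3/5

Answer: 3/5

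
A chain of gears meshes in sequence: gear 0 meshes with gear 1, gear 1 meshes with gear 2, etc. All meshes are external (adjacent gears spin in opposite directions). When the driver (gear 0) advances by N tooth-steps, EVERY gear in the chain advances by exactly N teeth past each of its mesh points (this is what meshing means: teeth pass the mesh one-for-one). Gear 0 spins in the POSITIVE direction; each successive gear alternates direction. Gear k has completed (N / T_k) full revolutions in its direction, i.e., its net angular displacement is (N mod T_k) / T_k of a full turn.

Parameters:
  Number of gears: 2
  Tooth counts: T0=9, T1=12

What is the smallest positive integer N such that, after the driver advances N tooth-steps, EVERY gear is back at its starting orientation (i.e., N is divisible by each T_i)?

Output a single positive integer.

Gear k returns to start when N is a multiple of T_k.
All gears at start simultaneously when N is a common multiple of [9, 12]; the smallest such N is lcm(9, 12).
Start: lcm = T0 = 9
Fold in T1=12: gcd(9, 12) = 3; lcm(9, 12) = 9 * 12 / 3 = 108 / 3 = 36
Full cycle length = 36

Answer: 36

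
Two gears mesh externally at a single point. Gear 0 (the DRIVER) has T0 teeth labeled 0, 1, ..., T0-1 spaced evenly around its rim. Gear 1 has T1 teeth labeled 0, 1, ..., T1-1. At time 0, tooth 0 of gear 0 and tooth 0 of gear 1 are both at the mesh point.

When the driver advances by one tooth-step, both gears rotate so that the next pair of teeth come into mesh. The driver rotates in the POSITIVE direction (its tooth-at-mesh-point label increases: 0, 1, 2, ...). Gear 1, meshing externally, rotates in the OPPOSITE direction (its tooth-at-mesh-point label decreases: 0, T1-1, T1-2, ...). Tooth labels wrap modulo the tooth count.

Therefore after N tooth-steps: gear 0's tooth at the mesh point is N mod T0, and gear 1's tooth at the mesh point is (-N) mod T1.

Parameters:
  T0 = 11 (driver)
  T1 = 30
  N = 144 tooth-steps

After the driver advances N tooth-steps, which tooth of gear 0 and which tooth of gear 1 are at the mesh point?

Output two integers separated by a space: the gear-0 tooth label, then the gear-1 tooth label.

Gear 0 (driver, T0=11): tooth at mesh = N mod T0
  144 = 13 * 11 + 1, so 144 mod 11 = 1
  gear 0 tooth = 1
Gear 1 (driven, T1=30): tooth at mesh = (-N) mod T1
  144 = 4 * 30 + 24, so 144 mod 30 = 24
  (-144) mod 30 = (-24) mod 30 = 30 - 24 = 6
Mesh after 144 steps: gear-0 tooth 1 meets gear-1 tooth 6

Answer: 1 6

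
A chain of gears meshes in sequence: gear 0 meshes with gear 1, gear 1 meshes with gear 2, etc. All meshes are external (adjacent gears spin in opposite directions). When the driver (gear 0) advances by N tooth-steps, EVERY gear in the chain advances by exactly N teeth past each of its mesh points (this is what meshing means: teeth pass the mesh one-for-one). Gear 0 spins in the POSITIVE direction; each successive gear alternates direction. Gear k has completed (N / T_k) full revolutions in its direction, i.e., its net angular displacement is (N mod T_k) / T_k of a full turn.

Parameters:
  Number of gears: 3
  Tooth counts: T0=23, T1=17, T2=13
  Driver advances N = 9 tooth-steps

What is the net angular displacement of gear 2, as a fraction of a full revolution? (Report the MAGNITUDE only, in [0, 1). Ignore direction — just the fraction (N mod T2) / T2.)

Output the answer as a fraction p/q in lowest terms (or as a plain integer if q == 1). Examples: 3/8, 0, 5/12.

Answer: 9/13

Derivation:
Chain of 3 gears, tooth counts: [23, 17, 13]
  gear 0: T0=23, direction=positive, advance = 9 mod 23 = 9 teeth = 9/23 turn
  gear 1: T1=17, direction=negative, advance = 9 mod 17 = 9 teeth = 9/17 turn
  gear 2: T2=13, direction=positive, advance = 9 mod 13 = 9 teeth = 9/13 turn
Gear 2: 9 mod 13 = 9
Fraction = 9 / 13 = 9/13 (gcd(9,13)=1) = 9/13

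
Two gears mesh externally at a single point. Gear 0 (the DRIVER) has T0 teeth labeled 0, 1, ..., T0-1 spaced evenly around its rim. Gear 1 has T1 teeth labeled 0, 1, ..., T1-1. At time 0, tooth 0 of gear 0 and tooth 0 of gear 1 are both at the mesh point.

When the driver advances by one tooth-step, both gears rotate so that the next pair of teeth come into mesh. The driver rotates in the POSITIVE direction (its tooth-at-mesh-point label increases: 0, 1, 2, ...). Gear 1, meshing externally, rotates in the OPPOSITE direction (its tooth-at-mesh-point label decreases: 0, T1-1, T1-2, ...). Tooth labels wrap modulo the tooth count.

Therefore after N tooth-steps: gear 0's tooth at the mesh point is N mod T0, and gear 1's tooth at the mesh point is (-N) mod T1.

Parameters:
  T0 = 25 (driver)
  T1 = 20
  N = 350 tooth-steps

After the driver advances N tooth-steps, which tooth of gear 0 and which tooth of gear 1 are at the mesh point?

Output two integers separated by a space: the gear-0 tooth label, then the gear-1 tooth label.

Answer: 0 10

Derivation:
Gear 0 (driver, T0=25): tooth at mesh = N mod T0
  350 = 14 * 25 + 0, so 350 mod 25 = 0
  gear 0 tooth = 0
Gear 1 (driven, T1=20): tooth at mesh = (-N) mod T1
  350 = 17 * 20 + 10, so 350 mod 20 = 10
  (-350) mod 20 = (-10) mod 20 = 20 - 10 = 10
Mesh after 350 steps: gear-0 tooth 0 meets gear-1 tooth 10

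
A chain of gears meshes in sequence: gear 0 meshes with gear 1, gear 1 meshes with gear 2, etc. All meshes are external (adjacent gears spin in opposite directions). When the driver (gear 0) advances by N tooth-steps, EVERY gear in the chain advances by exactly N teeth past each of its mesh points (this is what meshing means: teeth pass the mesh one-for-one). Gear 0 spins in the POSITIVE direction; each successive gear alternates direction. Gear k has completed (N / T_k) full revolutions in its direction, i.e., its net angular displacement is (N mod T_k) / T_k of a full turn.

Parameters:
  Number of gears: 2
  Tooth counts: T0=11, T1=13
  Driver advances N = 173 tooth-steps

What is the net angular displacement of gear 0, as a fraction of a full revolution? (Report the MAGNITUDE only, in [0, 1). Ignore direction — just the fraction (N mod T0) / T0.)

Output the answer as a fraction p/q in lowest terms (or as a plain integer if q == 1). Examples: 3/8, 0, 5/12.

Answer: 8/11

Derivation:
Chain of 2 gears, tooth counts: [11, 13]
  gear 0: T0=11, direction=positive, advance = 173 mod 11 = 8 teeth = 8/11 turn
  gear 1: T1=13, direction=negative, advance = 173 mod 13 = 4 teeth = 4/13 turn
Gear 0: 173 mod 11 = 8
Fraction = 8 / 11 = 8/11 (gcd(8,11)=1) = 8/11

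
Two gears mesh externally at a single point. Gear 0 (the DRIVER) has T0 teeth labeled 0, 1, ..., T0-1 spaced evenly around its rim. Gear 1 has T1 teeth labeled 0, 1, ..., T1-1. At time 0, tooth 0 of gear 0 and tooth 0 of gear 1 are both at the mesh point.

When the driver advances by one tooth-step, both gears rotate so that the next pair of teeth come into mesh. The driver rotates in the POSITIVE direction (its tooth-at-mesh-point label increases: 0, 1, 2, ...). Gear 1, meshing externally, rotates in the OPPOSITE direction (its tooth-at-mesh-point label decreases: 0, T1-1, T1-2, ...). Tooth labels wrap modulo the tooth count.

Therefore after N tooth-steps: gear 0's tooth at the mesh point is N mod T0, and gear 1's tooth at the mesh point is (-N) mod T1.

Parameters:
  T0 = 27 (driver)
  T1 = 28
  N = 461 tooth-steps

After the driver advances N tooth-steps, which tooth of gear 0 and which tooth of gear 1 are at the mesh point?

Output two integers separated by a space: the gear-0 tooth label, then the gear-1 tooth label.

Gear 0 (driver, T0=27): tooth at mesh = N mod T0
  461 = 17 * 27 + 2, so 461 mod 27 = 2
  gear 0 tooth = 2
Gear 1 (driven, T1=28): tooth at mesh = (-N) mod T1
  461 = 16 * 28 + 13, so 461 mod 28 = 13
  (-461) mod 28 = (-13) mod 28 = 28 - 13 = 15
Mesh after 461 steps: gear-0 tooth 2 meets gear-1 tooth 15

Answer: 2 15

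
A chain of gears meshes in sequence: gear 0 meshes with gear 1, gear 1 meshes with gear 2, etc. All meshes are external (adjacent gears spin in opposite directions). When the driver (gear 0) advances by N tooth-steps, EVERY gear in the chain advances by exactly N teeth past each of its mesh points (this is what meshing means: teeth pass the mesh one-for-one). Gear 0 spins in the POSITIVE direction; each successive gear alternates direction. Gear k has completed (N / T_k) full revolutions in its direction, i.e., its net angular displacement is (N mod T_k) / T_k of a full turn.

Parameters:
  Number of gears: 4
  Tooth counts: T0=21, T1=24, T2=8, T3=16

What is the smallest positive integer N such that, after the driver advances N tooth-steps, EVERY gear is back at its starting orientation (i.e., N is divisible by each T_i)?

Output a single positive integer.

Gear k returns to start when N is a multiple of T_k.
All gears at start simultaneously when N is a common multiple of [21, 24, 8, 16]; the smallest such N is lcm(21, 24, 8, 16).
Start: lcm = T0 = 21
Fold in T1=24: gcd(21, 24) = 3; lcm(21, 24) = 21 * 24 / 3 = 504 / 3 = 168
Fold in T2=8: gcd(168, 8) = 8; lcm(168, 8) = 168 * 8 / 8 = 1344 / 8 = 168
Fold in T3=16: gcd(168, 16) = 8; lcm(168, 16) = 168 * 16 / 8 = 2688 / 8 = 336
Full cycle length = 336

Answer: 336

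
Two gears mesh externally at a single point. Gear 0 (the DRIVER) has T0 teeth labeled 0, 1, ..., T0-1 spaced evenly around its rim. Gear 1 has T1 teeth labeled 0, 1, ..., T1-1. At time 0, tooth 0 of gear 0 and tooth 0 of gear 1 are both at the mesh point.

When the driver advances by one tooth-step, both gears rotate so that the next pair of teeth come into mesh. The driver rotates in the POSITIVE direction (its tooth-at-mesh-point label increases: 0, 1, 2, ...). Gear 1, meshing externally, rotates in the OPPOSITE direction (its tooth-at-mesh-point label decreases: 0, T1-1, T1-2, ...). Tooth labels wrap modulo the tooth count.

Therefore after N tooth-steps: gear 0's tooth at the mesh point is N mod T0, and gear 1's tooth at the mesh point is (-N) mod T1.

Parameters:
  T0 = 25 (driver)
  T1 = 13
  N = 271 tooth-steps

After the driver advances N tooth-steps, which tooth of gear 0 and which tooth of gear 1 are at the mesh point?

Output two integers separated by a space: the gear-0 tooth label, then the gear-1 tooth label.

Gear 0 (driver, T0=25): tooth at mesh = N mod T0
  271 = 10 * 25 + 21, so 271 mod 25 = 21
  gear 0 tooth = 21
Gear 1 (driven, T1=13): tooth at mesh = (-N) mod T1
  271 = 20 * 13 + 11, so 271 mod 13 = 11
  (-271) mod 13 = (-11) mod 13 = 13 - 11 = 2
Mesh after 271 steps: gear-0 tooth 21 meets gear-1 tooth 2

Answer: 21 2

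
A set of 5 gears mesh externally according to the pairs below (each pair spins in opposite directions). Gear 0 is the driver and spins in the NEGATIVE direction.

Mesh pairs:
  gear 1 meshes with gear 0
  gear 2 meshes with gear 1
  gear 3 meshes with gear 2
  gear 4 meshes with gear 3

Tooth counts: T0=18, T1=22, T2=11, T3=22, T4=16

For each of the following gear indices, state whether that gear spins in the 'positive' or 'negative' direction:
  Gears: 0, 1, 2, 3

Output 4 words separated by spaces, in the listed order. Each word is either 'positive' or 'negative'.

Answer: negative positive negative positive

Derivation:
Gear 0 (driver): negative (depth 0)
  gear 1: meshes with gear 0 -> depth 1 -> positive (opposite of gear 0)
  gear 2: meshes with gear 1 -> depth 2 -> negative (opposite of gear 1)
  gear 3: meshes with gear 2 -> depth 3 -> positive (opposite of gear 2)
  gear 4: meshes with gear 3 -> depth 4 -> negative (opposite of gear 3)
Queried indices 0, 1, 2, 3 -> negative, positive, negative, positive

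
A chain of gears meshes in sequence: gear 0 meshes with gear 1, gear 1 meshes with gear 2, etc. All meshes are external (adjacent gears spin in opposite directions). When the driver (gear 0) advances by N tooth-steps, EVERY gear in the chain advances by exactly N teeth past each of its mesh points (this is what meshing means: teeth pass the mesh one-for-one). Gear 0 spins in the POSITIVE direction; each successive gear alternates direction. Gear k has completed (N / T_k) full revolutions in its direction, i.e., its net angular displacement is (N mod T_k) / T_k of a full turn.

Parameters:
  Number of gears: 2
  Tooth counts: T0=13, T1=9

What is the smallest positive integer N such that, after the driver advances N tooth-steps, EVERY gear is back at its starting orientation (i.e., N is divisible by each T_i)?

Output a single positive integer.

Gear k returns to start when N is a multiple of T_k.
All gears at start simultaneously when N is a common multiple of [13, 9]; the smallest such N is lcm(13, 9).
Start: lcm = T0 = 13
Fold in T1=9: gcd(13, 9) = 1; lcm(13, 9) = 13 * 9 / 1 = 117 / 1 = 117
Full cycle length = 117

Answer: 117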